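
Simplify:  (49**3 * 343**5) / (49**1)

7**19

49**3 = 7**6; 343**5 = 7**15; 49**1 = 7**2
Combine exponents: 7**19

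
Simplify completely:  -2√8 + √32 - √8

-2*√2

2√8 = 4*√2; √32 = 4*√2; √8 = 2*√2
Combine: (-4 + 4 - 2)·√2 = -2*√2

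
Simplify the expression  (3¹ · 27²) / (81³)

3^(-5)

3¹ = 3^1; 27² = 3^6; 81³ = 3^12
Combine exponents: 3^(-5)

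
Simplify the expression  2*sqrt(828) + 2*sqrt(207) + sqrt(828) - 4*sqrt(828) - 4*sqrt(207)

2*sqrt(828) = 12*sqrt(23); 2*sqrt(207) = 6*sqrt(23); sqrt(828) = 6*sqrt(23); 4*sqrt(828) = 24*sqrt(23); 4*sqrt(207) = 12*sqrt(23)
Combine: (12 + 6 + 6 - 24 - 12)·sqrt(23) = -12*sqrt(23)

-12*sqrt(23)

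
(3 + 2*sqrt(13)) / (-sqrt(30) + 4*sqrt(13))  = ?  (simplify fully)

(3*sqrt(30) + 2*sqrt(390) + 12*sqrt(13) + 104)/178

Multiply numerator and denominator by sqrt(30) + 4*sqrt(13).
Denominator becomes 178; numerator becomes 3*sqrt(30) + 2*sqrt(390) + 12*sqrt(13) + 104.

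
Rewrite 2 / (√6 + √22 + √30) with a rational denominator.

(-6*√110 - √30 + 7*√22 + 23*√6)/131

Group as (√22 + √30) + √6; multiply by (√22 + √30) - √6, then rationalise the remaining surd.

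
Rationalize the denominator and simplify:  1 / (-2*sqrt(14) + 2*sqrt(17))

(sqrt(14) + sqrt(17))/6

Multiply numerator and denominator by 2*sqrt(14) + 2*sqrt(17).
Denominator becomes 12; numerator becomes 2*sqrt(14) + 2*sqrt(17).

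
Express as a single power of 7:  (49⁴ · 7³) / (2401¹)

49⁴ = 7^8; 7³ = 7^3; 2401¹ = 7^4
Combine exponents: 7^7

7^7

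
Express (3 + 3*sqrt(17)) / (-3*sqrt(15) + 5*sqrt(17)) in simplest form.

(9*sqrt(15) + 15*sqrt(17) + 9*sqrt(255) + 255)/290

Multiply numerator and denominator by 3*sqrt(15) + 5*sqrt(17).
Denominator becomes 290; numerator becomes 9*sqrt(15) + 15*sqrt(17) + 9*sqrt(255) + 255.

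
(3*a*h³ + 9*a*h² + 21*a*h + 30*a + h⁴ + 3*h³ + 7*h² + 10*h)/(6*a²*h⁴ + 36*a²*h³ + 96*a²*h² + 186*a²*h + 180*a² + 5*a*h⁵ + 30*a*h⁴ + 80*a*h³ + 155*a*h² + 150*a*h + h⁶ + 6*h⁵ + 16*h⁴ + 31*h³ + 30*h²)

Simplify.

Factor: 3*a*h³ + 9*a*h² + 21*a*h + 30*a + h⁴ + 3*h³ + 7*h² + 10*h = (h² + h + 5)·(3*a + h)·(h + 2);  6*a²*h⁴ + 36*a²*h³ + 96*a²*h² + 186*a²*h + 180*a² + 5*a*h⁵ + 30*a*h⁴ + 80*a*h³ + 155*a*h² + 150*a*h + h⁶ + 6*h⁵ + 16*h⁴ + 31*h³ + 30*h² = (3*a + h)·(h + 2)·(2*a + h)·(h² + h + 5)·(h + 3)
Cancel the common factors (h² + h + 5), (3*a + h), (h + 2).

1/(2*a*h + 6*a + h² + 3*h)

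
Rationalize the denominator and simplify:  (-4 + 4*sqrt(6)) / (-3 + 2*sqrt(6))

(4*sqrt(6) + 36)/15

Multiply numerator and denominator by -2*sqrt(6) - 3.
Denominator becomes -15; numerator becomes -36 - 4*sqrt(6).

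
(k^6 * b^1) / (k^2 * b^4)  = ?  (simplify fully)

k^4/b^3

Quotient: k^4 * (b^-3)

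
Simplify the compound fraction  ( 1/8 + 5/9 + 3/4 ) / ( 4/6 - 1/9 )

Numerator: 1/8 + 5/9 + 3/4 = 103/72
Denominator: 4/6 - 1/9 = 5/9
Divide: (103/72) · (9/5) = 103/40

103/40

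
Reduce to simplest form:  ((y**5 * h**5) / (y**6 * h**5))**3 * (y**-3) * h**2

h**2/y**6

Inside the bracket: (y**-1)
Raise to the power 3: (y**-3)
Multiply by (y**-3) * h**2: add exponents.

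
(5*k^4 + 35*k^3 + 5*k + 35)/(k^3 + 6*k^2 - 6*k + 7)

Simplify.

5*k + 5

Factor: 5*k^4 + 35*k^3 + 5*k + 35 = 5*(k^2 - k + 1)*(k + 1)*(k + 7);  k^3 + 6*k^2 - 6*k + 7 = (k^2 - k + 1)*(k + 7)
Cancel the common factors (k^2 - k + 1), (k + 7).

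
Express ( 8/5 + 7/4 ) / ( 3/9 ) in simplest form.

201/20

Numerator: 8/5 + 7/4 = 67/20
Denominator: 3/9 = 1/3
Divide: (67/20) · (3) = 201/20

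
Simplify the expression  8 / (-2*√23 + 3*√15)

(16*√23 + 24*√15)/43

Multiply numerator and denominator by 2*√23 + 3*√15.
Denominator becomes 43; numerator becomes 16*√23 + 24*√15.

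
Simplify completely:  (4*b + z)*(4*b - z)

16*b^2 - z^2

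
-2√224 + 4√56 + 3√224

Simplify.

12*√14

2√224 = 8*√14; 4√56 = 8*√14; 3√224 = 12*√14
Combine: (-8 + 8 + 12)·√14 = 12*√14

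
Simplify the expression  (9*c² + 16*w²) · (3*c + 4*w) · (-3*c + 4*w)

-81*c⁴ + 256*w⁴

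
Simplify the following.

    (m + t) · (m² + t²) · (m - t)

m⁴ - t⁴

Telescope via difference of squares: (m+t)(m-t) = m² - t², then repeat with the next factor.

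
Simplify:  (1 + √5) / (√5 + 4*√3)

Multiply numerator and denominator by -4*√3 + √5.
Denominator becomes -43; numerator becomes -4*√15 - 4*√3 + √5 + 5.

(-5 - √5 + 4*√3 + 4*√15)/43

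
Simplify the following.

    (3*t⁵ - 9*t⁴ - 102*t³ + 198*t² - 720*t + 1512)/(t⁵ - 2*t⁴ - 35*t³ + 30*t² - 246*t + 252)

Factor: 3*t⁵ - 9*t⁴ - 102*t³ + 198*t² - 720*t + 1512 = 3·(t - 2)·(t - 7)·(t² + 6)·(t + 6);  t⁵ - 2*t⁴ - 35*t³ + 30*t² - 246*t + 252 = (t - 1)·(t - 7)·(t + 6)·(t² + 6)
Cancel the common factors (t² + 6), (t - 7), (t + 6).

(3*t - 6)/(t - 1)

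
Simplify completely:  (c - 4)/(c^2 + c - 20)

Factor: c^2 + c - 20 = (c + 5)*(c - 4)
Cancel the common factor (c - 4).

1/(c + 5)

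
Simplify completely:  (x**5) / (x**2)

Quotient: x**3

x**3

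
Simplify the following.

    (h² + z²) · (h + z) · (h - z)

h⁴ - z⁴

(h+z)(h-z) = h² - z²; continue pairing.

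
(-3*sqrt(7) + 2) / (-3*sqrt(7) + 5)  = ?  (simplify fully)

Multiply numerator and denominator by 5 + 3*sqrt(7).
Denominator becomes -38; numerator becomes -53 - 9*sqrt(7).

(9*sqrt(7) + 53)/38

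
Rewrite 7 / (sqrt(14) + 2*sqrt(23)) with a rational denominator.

Multiply numerator and denominator by -2*sqrt(23) + sqrt(14).
Denominator becomes -78; numerator becomes -14*sqrt(23) + 7*sqrt(14).

(-7*sqrt(14) + 14*sqrt(23))/78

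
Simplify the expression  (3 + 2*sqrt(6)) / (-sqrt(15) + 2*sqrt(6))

Multiply numerator and denominator by sqrt(15) + 2*sqrt(6).
Denominator becomes 9; numerator becomes 3*sqrt(15) + 6*sqrt(6) + 6*sqrt(10) + 24.

(sqrt(15) + 2*sqrt(6) + 2*sqrt(10) + 8)/3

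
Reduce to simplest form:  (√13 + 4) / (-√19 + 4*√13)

Multiply numerator and denominator by √19 + 4*√13.
Denominator becomes 189; numerator becomes √247 + 4*√19 + 52 + 16*√13.

(√247 + 4*√19 + 52 + 16*√13)/189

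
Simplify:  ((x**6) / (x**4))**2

x**4

Inside the bracket: x**2
Raise to the power 2: x**4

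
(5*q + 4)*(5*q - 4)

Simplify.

25*q^2 - 16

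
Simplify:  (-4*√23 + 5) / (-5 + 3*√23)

(-251 - 5*√23)/182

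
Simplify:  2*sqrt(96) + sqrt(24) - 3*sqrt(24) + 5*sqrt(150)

29*sqrt(6)

2*sqrt(96) = 8*sqrt(6); sqrt(24) = 2*sqrt(6); 3*sqrt(24) = 6*sqrt(6); 5*sqrt(150) = 25*sqrt(6)
Combine: (8 + 2 - 6 + 25)·sqrt(6) = 29*sqrt(6)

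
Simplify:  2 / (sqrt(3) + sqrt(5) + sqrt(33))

(-62*sqrt(5) - 70*sqrt(3) + 12*sqrt(55) + 50*sqrt(33))/565

Group as (sqrt(5) + sqrt(33)) + sqrt(3); multiply by (sqrt(5) + sqrt(33)) - sqrt(3), then rationalise the remaining surd.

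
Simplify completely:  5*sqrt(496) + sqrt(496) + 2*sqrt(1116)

36*sqrt(31)

5*sqrt(496) = 20*sqrt(31); sqrt(496) = 4*sqrt(31); 2*sqrt(1116) = 12*sqrt(31)
Combine: (20 + 4 + 12)·sqrt(31) = 36*sqrt(31)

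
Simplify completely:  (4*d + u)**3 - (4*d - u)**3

2*u*(48*d**2 + u**2)

Write as f((4*d),u) - f((4*d),-u) and expand.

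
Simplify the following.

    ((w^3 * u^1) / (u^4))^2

w^6/u^6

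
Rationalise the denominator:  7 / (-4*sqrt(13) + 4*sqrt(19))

Multiply numerator and denominator by 4*sqrt(13) + 4*sqrt(19).
Denominator becomes 96; numerator becomes 28*sqrt(13) + 28*sqrt(19).

(7*sqrt(13) + 7*sqrt(19))/24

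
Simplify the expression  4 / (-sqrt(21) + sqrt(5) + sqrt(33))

(-68*sqrt(21) - 28*sqrt(33) + 196*sqrt(5) + 24*sqrt(385))/371

Group as (sqrt(5) + sqrt(33)) - sqrt(21); multiply by (sqrt(5) + sqrt(33)) + sqrt(21), then rationalise the remaining surd.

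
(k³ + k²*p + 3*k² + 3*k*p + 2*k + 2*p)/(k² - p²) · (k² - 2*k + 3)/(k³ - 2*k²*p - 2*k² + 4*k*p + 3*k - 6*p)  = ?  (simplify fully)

Factor: k³ + k²*p + 3*k² + 3*k*p + 2*k + 2*p = (k + 2)·(k + p)·(k + 1);  k² - p² = (k + p)·(k - p);  k³ - 2*k²*p - 2*k² + 4*k*p + 3*k - 6*p = (k - 2*p)·(k² - 2*k + 3)
Cancel the common factors (k² - 2*k + 3), (k + p).

(k² + 3*k + 2)/(k² - 3*k*p + 2*p²)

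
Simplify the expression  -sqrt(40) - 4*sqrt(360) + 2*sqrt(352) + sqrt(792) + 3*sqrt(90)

-17*sqrt(10) + 14*sqrt(22)

sqrt(40) = 2*sqrt(10); 4*sqrt(360) = 24*sqrt(10); 2*sqrt(352) = 8*sqrt(22); sqrt(792) = 6*sqrt(22); 3*sqrt(90) = 9*sqrt(10)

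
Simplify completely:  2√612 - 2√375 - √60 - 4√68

2√612 = 12*√17; 2√375 = 10*√15; √60 = 2*√15; 4√68 = 8*√17

-12*√15 + 4*√17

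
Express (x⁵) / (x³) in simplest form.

x²

Quotient: x²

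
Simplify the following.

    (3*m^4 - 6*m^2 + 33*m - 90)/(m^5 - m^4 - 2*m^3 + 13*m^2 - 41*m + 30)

Factor: 3*m^4 - 6*m^2 + 33*m - 90 = 3*(m^2 - m + 5)*(m + 3)*(m - 2);  m^5 - m^4 - 2*m^3 + 13*m^2 - 41*m + 30 = (m^2 - m + 5)*(m + 3)*(m - 1)*(m - 2)
Cancel the common factors (m^2 - m + 5), (m + 3), (m - 2).

3/(m - 1)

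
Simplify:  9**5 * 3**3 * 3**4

9**5 = 3**10; 3**3 = 3**3; 3**4 = 3**4
Combine exponents: 3**17

3**17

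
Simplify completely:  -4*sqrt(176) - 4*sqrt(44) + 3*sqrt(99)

-15*sqrt(11)

4*sqrt(176) = 16*sqrt(11); 4*sqrt(44) = 8*sqrt(11); 3*sqrt(99) = 9*sqrt(11)
Combine: (-16 - 8 + 9)·sqrt(11) = -15*sqrt(11)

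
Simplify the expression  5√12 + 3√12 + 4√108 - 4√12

5√12 = 10*√3; 3√12 = 6*√3; 4√108 = 24*√3; 4√12 = 8*√3
Combine: (10 + 6 + 24 - 8)·√3 = 32*√3

32*√3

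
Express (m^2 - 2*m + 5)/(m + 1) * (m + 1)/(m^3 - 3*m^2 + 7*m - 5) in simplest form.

1/(m - 1)

Factor: m^3 - 3*m^2 + 7*m - 5 = (m^2 - 2*m + 5)*(m - 1)
Cancel the common factors (m^2 - 2*m + 5), (m + 1).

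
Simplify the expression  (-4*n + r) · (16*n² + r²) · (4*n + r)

(r+(4*n))(r-(4*n)) = -16*n² + r²; continue pairing.

-256*n⁴ + r⁴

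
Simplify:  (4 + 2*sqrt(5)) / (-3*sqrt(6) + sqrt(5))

(-6*sqrt(30) - 12*sqrt(6) - 10 - 4*sqrt(5))/49

Multiply numerator and denominator by sqrt(5) + 3*sqrt(6).
Denominator becomes -49; numerator becomes 4*sqrt(5) + 10 + 12*sqrt(6) + 6*sqrt(30).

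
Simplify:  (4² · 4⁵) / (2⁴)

2^10

4² = 2^4; 4⁵ = 2^10; 2⁴ = 2^4
Combine exponents: 2^10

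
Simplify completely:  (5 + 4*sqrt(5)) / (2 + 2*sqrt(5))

(sqrt(5) + 15)/8

Multiply numerator and denominator by -2*sqrt(5) + 2.
Denominator becomes -16; numerator becomes -30 - 2*sqrt(5).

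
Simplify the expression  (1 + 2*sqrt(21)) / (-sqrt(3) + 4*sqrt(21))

(sqrt(3) + 6*sqrt(7) + 4*sqrt(21) + 168)/333

Multiply numerator and denominator by sqrt(3) + 4*sqrt(21).
Denominator becomes 333; numerator becomes sqrt(3) + 6*sqrt(7) + 4*sqrt(21) + 168.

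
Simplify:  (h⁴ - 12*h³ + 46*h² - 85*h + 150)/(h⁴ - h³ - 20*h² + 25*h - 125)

(h - 6)/(h + 5)

Factor: h⁴ - 12*h³ + 46*h² - 85*h + 150 = (h - 5)·(h² - h + 5)·(h - 6);  h⁴ - h³ - 20*h² + 25*h - 125 = (h - 5)·(h² - h + 5)·(h + 5)
Cancel the common factors (h² - h + 5), (h - 5).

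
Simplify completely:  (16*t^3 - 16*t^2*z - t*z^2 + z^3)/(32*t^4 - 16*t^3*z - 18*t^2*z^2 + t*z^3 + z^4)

1/(2*t + z)

Factor: 16*t^3 - 16*t^2*z - t*z^2 + z^3 = (-4*t + z)*(-t + z)*(4*t + z);  32*t^4 - 16*t^3*z - 18*t^2*z^2 + t*z^3 + z^4 = (-t + z)*(2*t + z)*(-4*t + z)*(4*t + z)
Cancel the common factors (4*t + z), (-4*t + z), (-t + z).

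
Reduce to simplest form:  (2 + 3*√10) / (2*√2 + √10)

-6*√5 - 2*√2 + √10 + 15

Multiply numerator and denominator by -2*√2 + √10.
Denominator becomes 2; numerator becomes -12*√5 - 4*√2 + 2*√10 + 30.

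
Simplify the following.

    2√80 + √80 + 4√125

32*√5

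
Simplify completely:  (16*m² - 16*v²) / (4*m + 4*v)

Difference of squares: factor out (4*m + 4*v).

4*m - 4*v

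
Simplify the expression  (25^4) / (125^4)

25^4 = 5^8; 125^4 = 5^12
Combine exponents: 5^(-4)

5^(-4)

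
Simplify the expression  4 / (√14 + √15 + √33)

Group as (√14 + √15) + √33; multiply by (√14 + √15) - √33, then rationalise the remaining surd.

(-3*√770 - 2*√33 + 16*√15 + 17*√14)/103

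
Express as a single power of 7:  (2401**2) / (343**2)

2401**2 = 7**8; 343**2 = 7**6
Combine exponents: 7**2

7**2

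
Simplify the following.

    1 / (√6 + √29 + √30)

(-12*√145 + 5*√30 + 7*√29 + 53*√6)/671

Group as (√6 + √30) + √29; multiply by (√6 + √30) - √29, then rationalise the remaining surd.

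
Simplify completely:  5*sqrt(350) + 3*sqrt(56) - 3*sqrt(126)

22*sqrt(14)

5*sqrt(350) = 25*sqrt(14); 3*sqrt(56) = 6*sqrt(14); 3*sqrt(126) = 9*sqrt(14)
Combine: (25 + 6 - 9)·sqrt(14) = 22*sqrt(14)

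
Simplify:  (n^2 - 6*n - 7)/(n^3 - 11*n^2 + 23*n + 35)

Factor: n^2 - 6*n - 7 = (n + 1)*(n - 7);  n^3 - 11*n^2 + 23*n + 35 = (n - 5)*(n + 1)*(n - 7)
Cancel the common factors (n + 1), (n - 7).

1/(n - 5)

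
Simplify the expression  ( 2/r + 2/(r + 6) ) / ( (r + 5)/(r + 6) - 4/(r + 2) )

Numerator: 2/r + 2/(r + 6) = (4*r + 12)/(r² + 6*r)
Denominator: (r + 5)/(r + 6) - 4/(r + 2) = (r² + 3*r - 14)/(r² + 8*r + 12)
Divide: ((4*r + 12)/(r² + 6*r)) · ((r² + 8*r + 12)/(r² + 3*r - 14)) = (4*r² + 20*r + 24)/(r³ + 3*r² - 14*r)

(4*r² + 20*r + 24)/(r³ + 3*r² - 14*r)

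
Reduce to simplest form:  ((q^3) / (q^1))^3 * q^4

Inside the bracket: q^2
Raise to the power 3: q^6
Multiply by q^4: add exponents.

q^10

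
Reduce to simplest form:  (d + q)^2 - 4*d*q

Expanding gives d^2 - 2*d*q + q^2, a perfect square.

(d - q)^2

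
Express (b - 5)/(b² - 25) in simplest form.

1/(b + 5)

Factor: b² - 25 = (b + 5)·(b - 5)
Cancel the common factor (b - 5).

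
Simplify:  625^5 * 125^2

5^26

625^5 = 5^20; 125^2 = 5^6
Combine exponents: 5^26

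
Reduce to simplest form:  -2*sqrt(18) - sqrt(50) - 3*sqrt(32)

-23*sqrt(2)

2*sqrt(18) = 6*sqrt(2); sqrt(50) = 5*sqrt(2); 3*sqrt(32) = 12*sqrt(2)
Combine: (-6 - 5 - 12)·sqrt(2) = -23*sqrt(2)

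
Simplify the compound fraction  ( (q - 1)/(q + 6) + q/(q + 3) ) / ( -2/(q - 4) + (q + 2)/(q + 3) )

(2*q**3 - 35*q + 12)/(q**3 + 2*q**2 - 38*q - 84)

Numerator: (q - 1)/(q + 6) + q/(q + 3) = (2*q**2 + 8*q - 3)/(q**2 + 9*q + 18)
Denominator: -2/(q - 4) + (q + 2)/(q + 3) = (q**2 - 4*q - 14)/(q**2 - q - 12)
Divide: ((2*q**2 + 8*q - 3)/(q**2 + 9*q + 18)) · ((q**2 - q - 12)/(q**2 - 4*q - 14)) = (2*q**3 - 35*q + 12)/(q**3 + 2*q**2 - 38*q - 84)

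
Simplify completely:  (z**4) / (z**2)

z**2

Quotient: z**2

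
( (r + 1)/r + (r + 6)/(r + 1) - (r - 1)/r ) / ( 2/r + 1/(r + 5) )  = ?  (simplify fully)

(r**3 + 13*r**2 + 42*r + 10)/(3*r**2 + 13*r + 10)

Numerator: (r + 1)/r + (r + 6)/(r + 1) - (r - 1)/r = (r**2 + 8*r + 2)/(r**2 + r)
Denominator: 2/r + 1/(r + 5) = (3*r + 10)/(r**2 + 5*r)
Divide: ((r**2 + 8*r + 2)/(r**2 + r)) · ((r**2 + 5*r)/(3*r + 10)) = (r**3 + 13*r**2 + 42*r + 10)/(3*r**2 + 13*r + 10)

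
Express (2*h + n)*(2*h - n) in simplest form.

4*h^2 - n^2

(2*h)^2 - (n)^2 = 4*h^2 - n^2.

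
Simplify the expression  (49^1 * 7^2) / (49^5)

7^(-6)

49^1 = 7^2; 7^2 = 7^2; 49^5 = 7^10
Combine exponents: 7^(-6)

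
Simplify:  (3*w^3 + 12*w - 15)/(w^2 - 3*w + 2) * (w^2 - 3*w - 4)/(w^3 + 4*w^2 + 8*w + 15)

(3*w^2 - 9*w - 12)/(w^2 + w - 6)

Factor: 3*w^3 + 12*w - 15 = 3*(w - 1)*(w^2 + w + 5);  w^2 - 3*w + 2 = (w - 2)*(w - 1);  w^2 - 3*w - 4 = (w + 1)*(w - 4);  w^3 + 4*w^2 + 8*w + 15 = (w^2 + w + 5)*(w + 3)
Cancel the common factors (w^2 + w + 5), (w - 1).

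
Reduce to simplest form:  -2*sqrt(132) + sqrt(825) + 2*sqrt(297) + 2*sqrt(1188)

2*sqrt(132) = 4*sqrt(33); sqrt(825) = 5*sqrt(33); 2*sqrt(297) = 6*sqrt(33); 2*sqrt(1188) = 12*sqrt(33)
Combine: (-4 + 5 + 6 + 12)·sqrt(33) = 19*sqrt(33)

19*sqrt(33)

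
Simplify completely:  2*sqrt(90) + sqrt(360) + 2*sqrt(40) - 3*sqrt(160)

2*sqrt(90) = 6*sqrt(10); sqrt(360) = 6*sqrt(10); 2*sqrt(40) = 4*sqrt(10); 3*sqrt(160) = 12*sqrt(10)
Combine: (6 + 6 + 4 - 12)·sqrt(10) = 4*sqrt(10)

4*sqrt(10)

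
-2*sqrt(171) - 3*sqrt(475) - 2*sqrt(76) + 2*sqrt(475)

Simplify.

2*sqrt(171) = 6*sqrt(19); 3*sqrt(475) = 15*sqrt(19); 2*sqrt(76) = 4*sqrt(19); 2*sqrt(475) = 10*sqrt(19)
Combine: (-6 - 15 - 4 + 10)·sqrt(19) = -15*sqrt(19)

-15*sqrt(19)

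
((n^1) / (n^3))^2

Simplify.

n^(-4)

Inside the bracket: (n^-2)
Raise to the power 2: (n^-4)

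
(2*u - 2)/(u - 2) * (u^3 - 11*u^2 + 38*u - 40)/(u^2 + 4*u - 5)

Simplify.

Factor: 2*u - 2 = 2*(u - 1);  u^3 - 11*u^2 + 38*u - 40 = (u - 2)*(u - 4)*(u - 5);  u^2 + 4*u - 5 = (u + 5)*(u - 1)
Cancel the common factors (u - 2), (u - 1).

(2*u^2 - 18*u + 40)/(u + 5)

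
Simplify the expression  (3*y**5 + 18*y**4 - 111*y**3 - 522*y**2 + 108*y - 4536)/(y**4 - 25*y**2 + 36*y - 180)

Factor: 3*y**5 + 18*y**4 - 111*y**3 - 522*y**2 + 108*y - 4536 = 3*(y + 7)*(y - 6)*(y + 6)*(y**2 - y + 6);  y**4 - 25*y**2 + 36*y - 180 = (y + 6)*(y - 5)*(y**2 - y + 6)
Cancel the common factors (y**2 - y + 6), (y + 6).

(3*y**2 + 3*y - 126)/(y - 5)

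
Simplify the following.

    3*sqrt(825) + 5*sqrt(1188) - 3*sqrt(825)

30*sqrt(33)

3*sqrt(825) = 15*sqrt(33); 5*sqrt(1188) = 30*sqrt(33); 3*sqrt(825) = 15*sqrt(33)
Combine: (15 + 30 - 15)·sqrt(33) = 30*sqrt(33)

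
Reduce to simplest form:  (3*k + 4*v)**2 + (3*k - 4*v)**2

Write as f((3*k),(4*v)) + f((3*k),-(4*v)) and expand.

18*k**2 + 32*v**2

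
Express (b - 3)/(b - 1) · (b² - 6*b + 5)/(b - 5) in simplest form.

b - 3

Factor: b² - 6*b + 5 = (b - 5)·(b - 1)
Cancel the common factors (b - 1), (b - 5).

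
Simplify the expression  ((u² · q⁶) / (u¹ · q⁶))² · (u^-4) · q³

q³/u²

Inside the bracket: u¹
Raise to the power 2: u²
Multiply by (u^-4) · q³: add exponents.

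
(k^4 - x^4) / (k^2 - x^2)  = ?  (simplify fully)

k^2 + x^2

Difference of fourth powers: factor out (k^2 - x^2).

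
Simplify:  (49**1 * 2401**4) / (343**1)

49**1 = 7**2; 2401**4 = 7**16; 343**1 = 7**3
Combine exponents: 7**15

7**15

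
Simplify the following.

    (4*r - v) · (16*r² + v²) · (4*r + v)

((4*r)+v)((4*r)-v) = 16*r² - v²; continue pairing.

256*r⁴ - v⁴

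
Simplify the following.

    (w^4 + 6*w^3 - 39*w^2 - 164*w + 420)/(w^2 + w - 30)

Factor: w^4 + 6*w^3 - 39*w^2 - 164*w + 420 = (w + 7)*(w - 2)*(w - 5)*(w + 6);  w^2 + w - 30 = (w + 6)*(w - 5)
Cancel the common factors (w - 5), (w + 6).

w^2 + 5*w - 14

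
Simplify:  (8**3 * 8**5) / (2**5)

2**19

8**3 = 2**9; 8**5 = 2**15; 2**5 = 2**5
Combine exponents: 2**19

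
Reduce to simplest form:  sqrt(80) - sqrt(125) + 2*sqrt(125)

9*sqrt(5)

sqrt(80) = 4*sqrt(5); sqrt(125) = 5*sqrt(5); 2*sqrt(125) = 10*sqrt(5)
Combine: (4 - 5 + 10)·sqrt(5) = 9*sqrt(5)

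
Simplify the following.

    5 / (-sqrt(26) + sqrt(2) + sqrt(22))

(5*sqrt(26) + 15*sqrt(22) + 115*sqrt(2) + 10*sqrt(286))/86

Group as (sqrt(2) + sqrt(22)) - sqrt(26); multiply by (sqrt(2) + sqrt(22)) + sqrt(26), then rationalise the remaining surd.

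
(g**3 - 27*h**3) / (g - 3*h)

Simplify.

g**2 + 3*g*h + 9*h**2

g**3 - (3*h)**3 = (g - 3*h)(g**2 + 3*g*h + 9*h**2).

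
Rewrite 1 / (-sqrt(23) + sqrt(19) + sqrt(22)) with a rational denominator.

(-9*sqrt(23) + 10*sqrt(22) + 13*sqrt(19) + sqrt(9614))/674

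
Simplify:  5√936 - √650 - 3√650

10*√26

5√936 = 30*√26; √650 = 5*√26; 3√650 = 15*√26
Combine: (30 - 5 - 15)·√26 = 10*√26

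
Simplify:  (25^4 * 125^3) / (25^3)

5^11

25^4 = 5^8; 125^3 = 5^9; 25^3 = 5^6
Combine exponents: 5^11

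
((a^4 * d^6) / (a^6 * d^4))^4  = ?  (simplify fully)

d^8/a^8

Inside the bracket: (a^-2) * d^2
Raise to the power 4: (a^-8) * d^8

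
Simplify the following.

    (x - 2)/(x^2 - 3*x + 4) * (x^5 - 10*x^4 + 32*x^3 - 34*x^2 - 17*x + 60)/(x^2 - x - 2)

x^2 - 8*x + 15

Factor: x^5 - 10*x^4 + 32*x^3 - 34*x^2 - 17*x + 60 = (x - 5)*(x - 3)*(x + 1)*(x^2 - 3*x + 4);  x^2 - x - 2 = (x + 1)*(x - 2)
Cancel the common factors (x^2 - 3*x + 4), (x - 2), (x + 1).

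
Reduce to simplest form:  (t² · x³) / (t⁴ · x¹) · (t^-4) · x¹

x³/t⁶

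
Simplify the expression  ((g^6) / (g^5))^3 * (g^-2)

g

Inside the bracket: g^1
Raise to the power 3: g^3
Multiply by (g^-2): add exponents.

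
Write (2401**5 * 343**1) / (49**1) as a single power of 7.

2401**5 = 7**20; 343**1 = 7**3; 49**1 = 7**2
Combine exponents: 7**21

7**21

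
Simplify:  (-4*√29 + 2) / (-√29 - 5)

Multiply numerator and denominator by -5 + √29.
Denominator becomes -4; numerator becomes -126 + 22*√29.

(-11*√29 + 63)/2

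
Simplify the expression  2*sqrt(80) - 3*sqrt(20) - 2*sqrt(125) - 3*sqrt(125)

2*sqrt(80) = 8*sqrt(5); 3*sqrt(20) = 6*sqrt(5); 2*sqrt(125) = 10*sqrt(5); 3*sqrt(125) = 15*sqrt(5)
Combine: (8 - 6 - 10 - 15)·sqrt(5) = -23*sqrt(5)

-23*sqrt(5)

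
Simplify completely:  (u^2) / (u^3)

1/u

Quotient: (u^-1)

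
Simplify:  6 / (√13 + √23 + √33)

Group as (√23 + √33) + √13; multiply by (√23 + √33) - √13, then rationalise the remaining surd.

(-12*√9867 + 18*√33 + 138*√23 + 258*√13)/1187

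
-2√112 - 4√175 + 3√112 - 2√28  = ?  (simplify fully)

-20*√7

2√112 = 8*√7; 4√175 = 20*√7; 3√112 = 12*√7; 2√28 = 4*√7
Combine: (-8 - 20 + 12 - 4)·√7 = -20*√7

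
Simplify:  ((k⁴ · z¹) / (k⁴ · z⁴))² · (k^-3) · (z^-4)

1/(k³*z^10)

Inside the bracket: (z^-3)
Raise to the power 2: (z^-6)
Multiply by (k^-3) · (z^-4): add exponents.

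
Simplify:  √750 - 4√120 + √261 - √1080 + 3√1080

√750 = 5*√30; 4√120 = 8*√30; √261 = 3*√29; √1080 = 6*√30; 3√1080 = 18*√30

3*√29 + 9*√30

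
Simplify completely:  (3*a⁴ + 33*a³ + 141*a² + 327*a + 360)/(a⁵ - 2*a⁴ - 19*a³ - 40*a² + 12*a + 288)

(3*a + 15)/(a² - 8*a + 12)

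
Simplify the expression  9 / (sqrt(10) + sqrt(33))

(-9*sqrt(10) + 9*sqrt(33))/23

Multiply numerator and denominator by -sqrt(33) + sqrt(10).
Denominator becomes -23; numerator becomes -9*sqrt(33) + 9*sqrt(10).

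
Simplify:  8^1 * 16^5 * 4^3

8^1 = 2^3; 16^5 = 2^20; 4^3 = 2^6
Combine exponents: 2^29

2^29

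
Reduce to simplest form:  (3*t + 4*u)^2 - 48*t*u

After expansion: 9*t^2 - 24*t*u + 16*u^2 — a perfect-square trinomial.

(3*t - 4*u)^2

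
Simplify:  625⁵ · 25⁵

625⁵ = 5^20; 25⁵ = 5^10
Combine exponents: 5^30

5^30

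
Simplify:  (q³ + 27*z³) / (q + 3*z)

q^3 + (3*z)^3 = (q + 3*z)(q² - 3*q*z + 9*z²).

q² - 3*q*z + 9*z²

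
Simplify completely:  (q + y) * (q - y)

Telescope via difference of squares: (q+y)(q-y) = q^2 - y^2.

q^2 - y^2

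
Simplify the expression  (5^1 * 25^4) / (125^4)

5^1 = 5^1; 25^4 = 5^8; 125^4 = 5^12
Combine exponents: 5^(-3)

5^(-3)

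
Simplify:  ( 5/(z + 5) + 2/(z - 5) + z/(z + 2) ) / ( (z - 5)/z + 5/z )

(z³ + 7*z² - 26*z - 30)/(z³ + 2*z² - 25*z - 50)

Numerator: 5/(z + 5) + 2/(z - 5) + z/(z + 2) = (z³ + 7*z² - 26*z - 30)/(z³ + 2*z² - 25*z - 50)
Denominator: (z - 5)/z + 5/z = 1
Divide: ((z³ + 7*z² - 26*z - 30)/(z³ + 2*z² - 25*z - 50)) · (1) = (z³ + 7*z² - 26*z - 30)/(z³ + 2*z² - 25*z - 50)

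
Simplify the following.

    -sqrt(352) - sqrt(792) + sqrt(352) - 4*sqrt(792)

-30*sqrt(22)

sqrt(352) = 4*sqrt(22); sqrt(792) = 6*sqrt(22); sqrt(352) = 4*sqrt(22); 4*sqrt(792) = 24*sqrt(22)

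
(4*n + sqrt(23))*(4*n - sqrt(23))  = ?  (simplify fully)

16*n**2 - 23

Difference of squares with P = 4*n, Q = sqrt(23).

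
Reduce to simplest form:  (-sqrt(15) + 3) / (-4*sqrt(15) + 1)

Multiply numerator and denominator by 1 + 4*sqrt(15).
Denominator becomes -239; numerator becomes -57 + 11*sqrt(15).

(-11*sqrt(15) + 57)/239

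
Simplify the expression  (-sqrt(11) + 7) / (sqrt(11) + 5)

(-6*sqrt(11) + 23)/7

Multiply numerator and denominator by -sqrt(11) + 5.
Denominator becomes 14; numerator becomes -12*sqrt(11) + 46.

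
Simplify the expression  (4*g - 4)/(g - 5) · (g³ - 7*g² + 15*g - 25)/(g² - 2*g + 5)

4*g - 4

Factor: 4*g - 4 = 4·(g - 1);  g³ - 7*g² + 15*g - 25 = (g - 5)·(g² - 2*g + 5)
Cancel the common factors (g² - 2*g + 5), (g - 5).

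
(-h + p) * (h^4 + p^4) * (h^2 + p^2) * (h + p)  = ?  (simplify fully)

-h^8 + p^8

Telescope via difference of squares: (p+h)(p-h) = -h^2 + p^2, then repeat with the next factor.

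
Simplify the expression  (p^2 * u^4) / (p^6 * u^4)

Quotient: (p^-4)

p^(-4)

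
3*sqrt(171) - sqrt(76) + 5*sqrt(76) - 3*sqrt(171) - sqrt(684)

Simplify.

3*sqrt(171) = 9*sqrt(19); sqrt(76) = 2*sqrt(19); 5*sqrt(76) = 10*sqrt(19); 3*sqrt(171) = 9*sqrt(19); sqrt(684) = 6*sqrt(19)
Combine: (9 - 2 + 10 - 9 - 6)·sqrt(19) = 2*sqrt(19)

2*sqrt(19)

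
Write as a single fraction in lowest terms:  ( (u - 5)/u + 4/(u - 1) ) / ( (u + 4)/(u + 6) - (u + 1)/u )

(-u**3 - 4*u**2 + 7*u - 30)/(3*u**2 + 3*u - 6)

Numerator: (u - 5)/u + 4/(u - 1) = (u**2 - 2*u + 5)/(u**2 - u)
Denominator: (u + 4)/(u + 6) - (u + 1)/u = (-3*u - 6)/(u**2 + 6*u)
Divide: ((u**2 - 2*u + 5)/(u**2 - u)) · ((u**2 + 6*u)/(-3*u - 6)) = (-u**3 - 4*u**2 + 7*u - 30)/(3*u**2 + 3*u - 6)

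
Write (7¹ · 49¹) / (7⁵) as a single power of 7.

7¹ = 7^1; 49¹ = 7^2; 7⁵ = 7^5
Combine exponents: 7^(-2)

7^(-2)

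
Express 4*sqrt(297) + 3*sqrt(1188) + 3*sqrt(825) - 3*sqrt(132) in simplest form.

4*sqrt(297) = 12*sqrt(33); 3*sqrt(1188) = 18*sqrt(33); 3*sqrt(825) = 15*sqrt(33); 3*sqrt(132) = 6*sqrt(33)
Combine: (12 + 18 + 15 - 6)·sqrt(33) = 39*sqrt(33)

39*sqrt(33)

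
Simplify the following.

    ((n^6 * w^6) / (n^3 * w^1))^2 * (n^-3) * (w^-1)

Inside the bracket: n^3 * w^5
Raise to the power 2: n^6 * w^10
Multiply by (n^-3) * (w^-1): add exponents.

n^3*w^9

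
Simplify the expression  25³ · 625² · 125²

5^20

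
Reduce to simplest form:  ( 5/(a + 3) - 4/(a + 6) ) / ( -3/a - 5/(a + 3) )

Numerator: 5/(a + 3) - 4/(a + 6) = (a + 18)/(a**2 + 9*a + 18)
Denominator: -3/a - 5/(a + 3) = (-8*a - 9)/(a**2 + 3*a)
Divide: ((a + 18)/(a**2 + 9*a + 18)) · ((a**2 + 3*a)/(-8*a - 9)) = (-a**2 - 18*a)/(8*a**2 + 57*a + 54)

(-a**2 - 18*a)/(8*a**2 + 57*a + 54)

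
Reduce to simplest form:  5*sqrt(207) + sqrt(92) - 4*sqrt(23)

13*sqrt(23)

5*sqrt(207) = 15*sqrt(23); sqrt(92) = 2*sqrt(23); 4*sqrt(23) = 4*sqrt(23)
Combine: (15 + 2 - 4)·sqrt(23) = 13*sqrt(23)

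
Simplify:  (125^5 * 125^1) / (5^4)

125^5 = 5^15; 125^1 = 5^3; 5^4 = 5^4
Combine exponents: 5^14

5^14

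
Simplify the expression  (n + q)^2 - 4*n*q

(n - q)^2

Expand the square and combine the 4*n*q term.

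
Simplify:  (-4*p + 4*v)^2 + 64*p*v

16*(p + v)^2

After expansion: 16*p^2 + 32*p*v + 16*v^2 — a perfect-square trinomial.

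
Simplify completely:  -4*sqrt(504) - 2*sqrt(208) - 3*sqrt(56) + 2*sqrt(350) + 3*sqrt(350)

4*sqrt(504) = 24*sqrt(14); 2*sqrt(208) = 8*sqrt(13); 3*sqrt(56) = 6*sqrt(14); 2*sqrt(350) = 10*sqrt(14); 3*sqrt(350) = 15*sqrt(14)

-8*sqrt(13) - 5*sqrt(14)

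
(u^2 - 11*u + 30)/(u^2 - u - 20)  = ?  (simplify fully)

(u - 6)/(u + 4)

Factor: u^2 - 11*u + 30 = (u - 5)*(u - 6);  u^2 - u - 20 = (u + 4)*(u - 5)
Cancel the common factor (u - 5).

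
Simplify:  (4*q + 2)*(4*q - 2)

Product of conjugates: (P+Q)(P-Q) = P^2 - Q^2.

16*q^2 - 4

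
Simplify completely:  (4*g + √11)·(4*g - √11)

(4*g)^2 - (√11)^2 = 16*g² - 11.

16*g² - 11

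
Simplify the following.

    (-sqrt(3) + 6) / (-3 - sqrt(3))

Multiply numerator and denominator by -3 + sqrt(3).
Denominator becomes 6; numerator becomes -21 + 9*sqrt(3).

(-7 + 3*sqrt(3))/2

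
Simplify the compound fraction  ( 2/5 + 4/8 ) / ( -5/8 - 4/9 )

Numerator: 2/5 + 4/8 = 9/10
Denominator: -5/8 - 4/9 = -77/72
Divide: (9/10) · (-72/77) = -324/385

-324/385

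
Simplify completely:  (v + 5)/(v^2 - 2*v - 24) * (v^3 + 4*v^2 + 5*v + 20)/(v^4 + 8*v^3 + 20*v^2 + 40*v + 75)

Factor: v^2 - 2*v - 24 = (v - 6)*(v + 4);  v^3 + 4*v^2 + 5*v + 20 = (v + 4)*(v^2 + 5);  v^4 + 8*v^3 + 20*v^2 + 40*v + 75 = (v + 5)*(v^2 + 5)*(v + 3)
Cancel the common factors (v^2 + 5), (v + 4), (v + 5).

1/(v^2 - 3*v - 18)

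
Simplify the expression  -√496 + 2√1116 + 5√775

33*√31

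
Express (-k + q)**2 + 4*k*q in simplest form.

(k + q)**2

Expand the square and combine the 4*k*q term.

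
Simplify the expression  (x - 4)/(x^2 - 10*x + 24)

1/(x - 6)

Factor: x^2 - 10*x + 24 = (x - 4)*(x - 6)
Cancel the common factor (x - 4).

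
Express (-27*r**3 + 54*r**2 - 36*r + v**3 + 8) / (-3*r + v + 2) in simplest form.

v**3 - (3*r - 2)**3 = (-3*r + v + 2)(9*r**2 + 3*r*v - 12*r + v**2 - 2*v + 4).

9*r**2 + 3*r*v - 12*r + v**2 - 2*v + 4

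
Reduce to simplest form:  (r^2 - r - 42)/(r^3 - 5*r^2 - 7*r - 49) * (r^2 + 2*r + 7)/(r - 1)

Factor: r^2 - r - 42 = (r - 7)*(r + 6);  r^3 - 5*r^2 - 7*r - 49 = (r - 7)*(r^2 + 2*r + 7)
Cancel the common factors (r^2 + 2*r + 7), (r - 7).

(r + 6)/(r - 1)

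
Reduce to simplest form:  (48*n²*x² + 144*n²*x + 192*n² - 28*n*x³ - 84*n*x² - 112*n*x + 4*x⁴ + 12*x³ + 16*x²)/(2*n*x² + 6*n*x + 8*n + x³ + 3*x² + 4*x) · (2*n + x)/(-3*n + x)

Factor: 48*n²*x² + 144*n²*x + 192*n² - 28*n*x³ - 84*n*x² - 112*n*x + 4*x⁴ + 12*x³ + 16*x² = 4·(-4*n + x)·(x² + 3*x + 4)·(-3*n + x);  2*n*x² + 6*n*x + 8*n + x³ + 3*x² + 4*x = (2*n + x)·(x² + 3*x + 4)
Cancel the common factors (x² + 3*x + 4), (2*n + x), (-3*n + x).

-16*n + 4*x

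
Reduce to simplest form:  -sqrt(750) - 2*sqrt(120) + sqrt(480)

-5*sqrt(30)

sqrt(750) = 5*sqrt(30); 2*sqrt(120) = 4*sqrt(30); sqrt(480) = 4*sqrt(30)
Combine: (-5 - 4 + 4)·sqrt(30) = -5*sqrt(30)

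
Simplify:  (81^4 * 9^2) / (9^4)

3^12

81^4 = 3^16; 9^2 = 3^4; 9^4 = 3^8
Combine exponents: 3^12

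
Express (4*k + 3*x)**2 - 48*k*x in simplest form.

(4*k - 3*x)**2

After expansion: 16*k**2 - 24*k*x + 9*x**2 — a perfect-square trinomial.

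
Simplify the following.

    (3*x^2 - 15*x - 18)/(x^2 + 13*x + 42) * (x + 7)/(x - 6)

(3*x + 3)/(x + 6)

Factor: 3*x^2 - 15*x - 18 = 3*(x - 6)*(x + 1);  x^2 + 13*x + 42 = (x + 6)*(x + 7)
Cancel the common factors (x - 6), (x + 7).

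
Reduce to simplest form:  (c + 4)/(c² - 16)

Factor: c² - 16 = (c + 4)·(c - 4)
Cancel the common factor (c + 4).

1/(c - 4)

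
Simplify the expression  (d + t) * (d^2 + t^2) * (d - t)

d^4 - t^4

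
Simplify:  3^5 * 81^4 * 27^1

3^24

3^5 = 3^5; 81^4 = 3^16; 27^1 = 3^3
Combine exponents: 3^24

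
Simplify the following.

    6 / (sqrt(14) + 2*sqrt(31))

Multiply numerator and denominator by -2*sqrt(31) + sqrt(14).
Denominator becomes -110; numerator becomes -12*sqrt(31) + 6*sqrt(14).

(-3*sqrt(14) + 6*sqrt(31))/55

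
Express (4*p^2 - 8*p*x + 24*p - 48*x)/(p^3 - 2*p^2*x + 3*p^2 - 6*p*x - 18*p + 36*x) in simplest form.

4/(p - 3)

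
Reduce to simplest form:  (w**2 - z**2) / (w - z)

Factor w**2 - z**2 and cancel (w - z).

w + z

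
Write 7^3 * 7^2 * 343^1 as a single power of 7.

7^8

7^3 = 7^3; 7^2 = 7^2; 343^1 = 7^3
Combine exponents: 7^8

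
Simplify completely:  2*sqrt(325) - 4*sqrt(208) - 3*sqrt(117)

2*sqrt(325) = 10*sqrt(13); 4*sqrt(208) = 16*sqrt(13); 3*sqrt(117) = 9*sqrt(13)
Combine: (10 - 16 - 9)·sqrt(13) = -15*sqrt(13)

-15*sqrt(13)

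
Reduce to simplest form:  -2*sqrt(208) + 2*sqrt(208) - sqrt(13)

-sqrt(13)

2*sqrt(208) = 8*sqrt(13); 2*sqrt(208) = 8*sqrt(13); sqrt(13) = sqrt(13)
Combine: (-8 + 8 - 1)·sqrt(13) = -sqrt(13)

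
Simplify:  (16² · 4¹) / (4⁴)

2^2

16² = 2^8; 4¹ = 2^2; 4⁴ = 2^8
Combine exponents: 2^2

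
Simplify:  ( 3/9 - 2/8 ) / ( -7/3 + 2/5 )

-5/116

Numerator: 3/9 - 2/8 = 1/12
Denominator: -7/3 + 2/5 = -29/15
Divide: (1/12) · (-15/29) = -5/116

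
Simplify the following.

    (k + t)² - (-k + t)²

Only the odd-power cross terms survive.

4*k*t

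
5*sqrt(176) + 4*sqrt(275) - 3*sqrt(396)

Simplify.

22*sqrt(11)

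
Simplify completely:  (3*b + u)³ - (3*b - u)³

2*u*(27*b² + u²)

Binomially expand both and collect terms in (3*b), u.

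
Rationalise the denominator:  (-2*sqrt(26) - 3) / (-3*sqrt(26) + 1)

Multiply numerator and denominator by 1 + 3*sqrt(26).
Denominator becomes -233; numerator becomes -159 - 11*sqrt(26).

(11*sqrt(26) + 159)/233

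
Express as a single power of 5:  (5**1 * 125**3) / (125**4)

5**1 = 5**1; 125**3 = 5**9; 125**4 = 5**12
Combine exponents: 5**(-2)

5**(-2)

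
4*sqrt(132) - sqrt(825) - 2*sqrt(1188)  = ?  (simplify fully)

4*sqrt(132) = 8*sqrt(33); sqrt(825) = 5*sqrt(33); 2*sqrt(1188) = 12*sqrt(33)
Combine: (8 - 5 - 12)·sqrt(33) = -9*sqrt(33)

-9*sqrt(33)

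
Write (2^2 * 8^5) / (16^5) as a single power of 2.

2^2 = 2^2; 8^5 = 2^15; 16^5 = 2^20
Combine exponents: 2^(-3)

2^(-3)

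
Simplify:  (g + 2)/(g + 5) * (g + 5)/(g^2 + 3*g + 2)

1/(g + 1)

Factor: g^2 + 3*g + 2 = (g + 1)*(g + 2)
Cancel the common factors (g + 2), (g + 5).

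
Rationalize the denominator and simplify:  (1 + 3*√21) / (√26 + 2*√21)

Multiply numerator and denominator by -√26 + 2*√21.
Denominator becomes 58; numerator becomes -3*√546 - √26 + 2*√21 + 126.

(-3*√546 - √26 + 2*√21 + 126)/58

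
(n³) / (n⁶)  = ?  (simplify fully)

n^(-3)

Quotient: (n^-3)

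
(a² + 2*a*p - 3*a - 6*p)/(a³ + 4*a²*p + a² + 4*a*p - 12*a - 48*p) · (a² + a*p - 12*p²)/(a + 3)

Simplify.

(a² - a*p - 6*p²)/(a² + 7*a + 12)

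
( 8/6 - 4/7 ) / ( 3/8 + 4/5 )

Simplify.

Numerator: 8/6 - 4/7 = 16/21
Denominator: 3/8 + 4/5 = 47/40
Divide: (16/21) · (40/47) = 640/987

640/987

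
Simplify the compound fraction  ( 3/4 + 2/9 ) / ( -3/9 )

-35/12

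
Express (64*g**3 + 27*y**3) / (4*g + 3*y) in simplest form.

Apply the sum-of-cubes factorisation and cancel (4*g + 3*y).

16*g**2 - 12*g*y + 9*y**2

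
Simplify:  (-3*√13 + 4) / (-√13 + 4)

(-8*√13 - 23)/3

Multiply numerator and denominator by √13 + 4.
Denominator becomes 3; numerator becomes -8*√13 - 23.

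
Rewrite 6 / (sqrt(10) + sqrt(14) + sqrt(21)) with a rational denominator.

(-168*sqrt(15) + 18*sqrt(21) + 102*sqrt(14) + 150*sqrt(10))/551

Group as (sqrt(14) + sqrt(21)) + sqrt(10); multiply by (sqrt(14) + sqrt(21)) - sqrt(10), then rationalise the remaining surd.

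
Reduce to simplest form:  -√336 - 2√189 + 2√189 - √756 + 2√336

-2*√21

√336 = 4*√21; 2√189 = 6*√21; 2√189 = 6*√21; √756 = 6*√21; 2√336 = 8*√21
Combine: (-4 - 6 + 6 - 6 + 8)·√21 = -2*√21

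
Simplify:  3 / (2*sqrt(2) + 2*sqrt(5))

Multiply numerator and denominator by -2*sqrt(5) + 2*sqrt(2).
Denominator becomes -12; numerator becomes -6*sqrt(5) + 6*sqrt(2).

(-sqrt(2) + sqrt(5))/2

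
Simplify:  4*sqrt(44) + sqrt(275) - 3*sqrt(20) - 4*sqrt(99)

-6*sqrt(5) + sqrt(11)

4*sqrt(44) = 8*sqrt(11); sqrt(275) = 5*sqrt(11); 3*sqrt(20) = 6*sqrt(5); 4*sqrt(99) = 12*sqrt(11)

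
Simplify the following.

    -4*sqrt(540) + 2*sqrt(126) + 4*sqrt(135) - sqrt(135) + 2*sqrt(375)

4*sqrt(540) = 24*sqrt(15); 2*sqrt(126) = 6*sqrt(14); 4*sqrt(135) = 12*sqrt(15); sqrt(135) = 3*sqrt(15); 2*sqrt(375) = 10*sqrt(15)

-5*sqrt(15) + 6*sqrt(14)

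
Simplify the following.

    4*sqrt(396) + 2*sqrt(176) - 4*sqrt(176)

16*sqrt(11)

4*sqrt(396) = 24*sqrt(11); 2*sqrt(176) = 8*sqrt(11); 4*sqrt(176) = 16*sqrt(11)
Combine: (24 + 8 - 16)·sqrt(11) = 16*sqrt(11)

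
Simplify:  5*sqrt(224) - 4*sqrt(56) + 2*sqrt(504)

5*sqrt(224) = 20*sqrt(14); 4*sqrt(56) = 8*sqrt(14); 2*sqrt(504) = 12*sqrt(14)
Combine: (20 - 8 + 12)·sqrt(14) = 24*sqrt(14)

24*sqrt(14)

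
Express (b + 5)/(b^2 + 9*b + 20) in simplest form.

1/(b + 4)

Factor: b^2 + 9*b + 20 = (b + 4)*(b + 5)
Cancel the common factor (b + 5).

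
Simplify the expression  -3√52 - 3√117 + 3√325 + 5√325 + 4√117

3√52 = 6*√13; 3√117 = 9*√13; 3√325 = 15*√13; 5√325 = 25*√13; 4√117 = 12*√13
Combine: (-6 - 9 + 15 + 25 + 12)·√13 = 37*√13

37*√13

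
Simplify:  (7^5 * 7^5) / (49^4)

7^2

7^5 = 7^5; 7^5 = 7^5; 49^4 = 7^8
Combine exponents: 7^2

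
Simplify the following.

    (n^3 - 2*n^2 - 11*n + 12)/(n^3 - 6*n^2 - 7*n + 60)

(n - 1)/(n - 5)

Factor: n^3 - 2*n^2 - 11*n + 12 = (n - 1)*(n + 3)*(n - 4);  n^3 - 6*n^2 - 7*n + 60 = (n - 5)*(n + 3)*(n - 4)
Cancel the common factors (n - 4), (n + 3).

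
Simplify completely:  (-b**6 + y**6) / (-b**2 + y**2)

Factor y**6 - b**6 and cancel (-b**2 + y**2).

b**4 + b**2*y**2 + y**4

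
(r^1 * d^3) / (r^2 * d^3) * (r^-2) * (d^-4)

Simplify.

1/(d^4*r^3)

Quotient: (r^-1)
Multiply by (r^-2) * (d^-4): add exponents.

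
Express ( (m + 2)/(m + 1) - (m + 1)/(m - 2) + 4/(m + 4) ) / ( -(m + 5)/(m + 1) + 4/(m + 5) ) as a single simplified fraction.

Numerator: (m + 2)/(m + 1) - (m + 1)/(m - 2) + 4/(m + 4) = (2*m² - 17*m - 28)/(m³ + 3*m² - 6*m - 8)
Denominator: -(m + 5)/(m + 1) + 4/(m + 5) = (-m² - 6*m - 21)/(m² + 6*m + 5)
Divide: ((2*m² - 17*m - 28)/(m³ + 3*m² - 6*m - 8)) · ((m² + 6*m + 5)/(-m² - 6*m - 21)) = (-2*m³ + 7*m² + 113*m + 140)/(m⁴ + 8*m³ + 25*m² - 6*m - 168)

(-2*m³ + 7*m² + 113*m + 140)/(m⁴ + 8*m³ + 25*m² - 6*m - 168)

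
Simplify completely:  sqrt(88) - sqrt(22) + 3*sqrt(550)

16*sqrt(22)

sqrt(88) = 2*sqrt(22); sqrt(22) = sqrt(22); 3*sqrt(550) = 15*sqrt(22)
Combine: (2 - 1 + 15)·sqrt(22) = 16*sqrt(22)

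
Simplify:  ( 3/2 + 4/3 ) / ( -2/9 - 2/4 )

Numerator: 3/2 + 4/3 = 17/6
Denominator: -2/9 - 2/4 = -13/18
Divide: (17/6) · (-18/13) = -51/13

-51/13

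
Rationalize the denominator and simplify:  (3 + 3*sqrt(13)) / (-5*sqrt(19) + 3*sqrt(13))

(-15*sqrt(247) - 117 - 15*sqrt(19) - 9*sqrt(13))/358

Multiply numerator and denominator by 3*sqrt(13) + 5*sqrt(19).
Denominator becomes -358; numerator becomes 9*sqrt(13) + 15*sqrt(19) + 117 + 15*sqrt(247).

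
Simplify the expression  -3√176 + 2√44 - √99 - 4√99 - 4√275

3√176 = 12*√11; 2√44 = 4*√11; √99 = 3*√11; 4√99 = 12*√11; 4√275 = 20*√11
Combine: (-12 + 4 - 3 - 12 - 20)·√11 = -43*√11

-43*√11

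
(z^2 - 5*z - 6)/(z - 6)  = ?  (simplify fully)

z + 1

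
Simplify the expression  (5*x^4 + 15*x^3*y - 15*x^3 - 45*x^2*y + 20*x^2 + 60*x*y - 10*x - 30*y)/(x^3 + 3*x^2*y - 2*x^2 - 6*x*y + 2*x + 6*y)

5*x - 5

Factor: 5*x^4 + 15*x^3*y - 15*x^3 - 45*x^2*y + 20*x^2 + 60*x*y - 10*x - 30*y = 5*(x^2 - 2*x + 2)*(x + 3*y)*(x - 1);  x^3 + 3*x^2*y - 2*x^2 - 6*x*y + 2*x + 6*y = (x + 3*y)*(x^2 - 2*x + 2)
Cancel the common factors (x^2 - 2*x + 2), (x + 3*y).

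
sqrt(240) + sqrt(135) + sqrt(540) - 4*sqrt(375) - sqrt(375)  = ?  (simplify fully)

-12*sqrt(15)

sqrt(240) = 4*sqrt(15); sqrt(135) = 3*sqrt(15); sqrt(540) = 6*sqrt(15); 4*sqrt(375) = 20*sqrt(15); sqrt(375) = 5*sqrt(15)
Combine: (4 + 3 + 6 - 20 - 5)·sqrt(15) = -12*sqrt(15)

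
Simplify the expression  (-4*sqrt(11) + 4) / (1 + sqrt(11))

(-24 + 4*sqrt(11))/5

Multiply numerator and denominator by -sqrt(11) + 1.
Denominator becomes -10; numerator becomes -8*sqrt(11) + 48.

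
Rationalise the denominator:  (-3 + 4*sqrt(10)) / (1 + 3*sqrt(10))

Multiply numerator and denominator by -3*sqrt(10) + 1.
Denominator becomes -89; numerator becomes -123 + 13*sqrt(10).

(-13*sqrt(10) + 123)/89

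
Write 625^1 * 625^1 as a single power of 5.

625^1 = 5^4; 625^1 = 5^4
Combine exponents: 5^8

5^8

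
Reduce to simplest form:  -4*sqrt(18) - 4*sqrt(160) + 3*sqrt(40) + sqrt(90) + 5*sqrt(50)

-7*sqrt(10) + 13*sqrt(2)

4*sqrt(18) = 12*sqrt(2); 4*sqrt(160) = 16*sqrt(10); 3*sqrt(40) = 6*sqrt(10); sqrt(90) = 3*sqrt(10); 5*sqrt(50) = 25*sqrt(2)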